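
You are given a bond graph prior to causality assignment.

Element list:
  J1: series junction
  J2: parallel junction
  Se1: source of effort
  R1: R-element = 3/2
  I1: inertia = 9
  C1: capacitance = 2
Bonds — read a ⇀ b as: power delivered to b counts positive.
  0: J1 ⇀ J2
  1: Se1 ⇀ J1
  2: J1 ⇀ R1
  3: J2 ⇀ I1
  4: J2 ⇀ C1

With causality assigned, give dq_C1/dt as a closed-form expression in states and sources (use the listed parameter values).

bond 1 stroke at J1  (Se1 (Se) sets effort on bond)
bond 3 stroke at I1  (I1: I, integral causality)
bond 4 stroke at J2  (C1 outputs effort q/C1)
bond 0 stroke at J1  (common-e at J2 fixed by 4)
bond 2 stroke at R1  (closing 1-jn rule on J1)

dq_C1/dt = 2*E_Se1/3 - p_I1/9 - q_C1/3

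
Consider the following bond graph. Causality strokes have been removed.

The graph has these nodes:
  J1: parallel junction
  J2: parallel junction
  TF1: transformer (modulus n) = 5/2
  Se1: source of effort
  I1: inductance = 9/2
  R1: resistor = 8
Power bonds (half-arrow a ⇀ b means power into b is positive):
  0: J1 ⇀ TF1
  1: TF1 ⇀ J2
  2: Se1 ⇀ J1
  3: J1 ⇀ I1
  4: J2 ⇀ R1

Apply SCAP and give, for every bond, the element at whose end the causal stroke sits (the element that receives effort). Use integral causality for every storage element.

#2 stroke at J1  (Se1: effort source, stroke at far end)
#0 stroke at TF1  (J1 effort already set via bond 2)
#3 stroke at I1  (J1 effort already set via bond 2)
#1 stroke at J2  (TF TF1: opposite of bond 0)
#4 stroke at R1  (J2 effort already set via bond 1)

β0 |TF1
β1 |J2
β2 |J1
β3 |I1
β4 |R1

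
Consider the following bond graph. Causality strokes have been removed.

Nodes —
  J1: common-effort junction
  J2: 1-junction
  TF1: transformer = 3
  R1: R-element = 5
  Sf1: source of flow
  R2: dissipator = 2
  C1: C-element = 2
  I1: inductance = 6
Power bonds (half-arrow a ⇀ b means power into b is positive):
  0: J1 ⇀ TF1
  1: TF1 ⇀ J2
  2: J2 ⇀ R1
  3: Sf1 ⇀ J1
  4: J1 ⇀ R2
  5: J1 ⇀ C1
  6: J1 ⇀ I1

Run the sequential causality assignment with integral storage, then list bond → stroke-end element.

bond 3 |Sf1  (Sf1 fixes flow; stroke at Sf1)
bond 5 |J1  (C1: C, integral causality)
bond 0 |TF1  (J1: bond 5 brought effort, rest push out)
bond 4 |R2  (J1: bond 5 brought effort, rest push out)
bond 6 |I1  (J1: bond 5 brought effort, rest push out)
bond 1 |J2  (through TF1, causality passes straight; one stroke at TF1)
bond 2 |R1  (closing 1-jn rule on J2)

β0 stroke at TF1
β1 stroke at J2
β2 stroke at R1
β3 stroke at Sf1
β4 stroke at R2
β5 stroke at J1
β6 stroke at I1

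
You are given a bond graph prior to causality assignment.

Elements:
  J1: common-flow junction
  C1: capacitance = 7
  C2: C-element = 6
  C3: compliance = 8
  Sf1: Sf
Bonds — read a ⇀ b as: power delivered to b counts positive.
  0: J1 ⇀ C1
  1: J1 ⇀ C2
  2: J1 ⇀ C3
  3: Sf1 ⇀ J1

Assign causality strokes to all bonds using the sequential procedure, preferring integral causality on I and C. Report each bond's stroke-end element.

b0 stroke at J1
b1 stroke at J1
b2 stroke at J1
b3 stroke at Sf1

#3 →Sf1  (Sf1: flow source, stroke at near end)
#0 →J1  (J1 flow already set via bond 3)
#1 →J1  (J1 flow already set via bond 3)
#2 →J1  (1-jn J1 has f-setter on 3)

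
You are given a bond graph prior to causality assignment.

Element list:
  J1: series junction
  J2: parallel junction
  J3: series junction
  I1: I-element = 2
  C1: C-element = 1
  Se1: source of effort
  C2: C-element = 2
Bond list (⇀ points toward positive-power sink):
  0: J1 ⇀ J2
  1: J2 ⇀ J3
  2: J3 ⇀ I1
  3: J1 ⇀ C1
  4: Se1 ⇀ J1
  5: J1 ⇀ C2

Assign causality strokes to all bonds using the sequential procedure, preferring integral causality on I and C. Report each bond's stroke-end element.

β0 |J2
β1 |J3
β2 |I1
β3 |J1
β4 |J1
β5 |J1

bond 4 →J1  (Se1: effort source, stroke at far end)
bond 2 →I1  (I1 outputs flow p/I1)
bond 1 →J3  (1-jn J3 has f-setter on 2)
bond 0 →J2  (J2: last free bond brings effort in)
bond 3 →J1  (common-f at J1 fixed by 0)
bond 5 →J1  (1-jn J1 has f-setter on 0)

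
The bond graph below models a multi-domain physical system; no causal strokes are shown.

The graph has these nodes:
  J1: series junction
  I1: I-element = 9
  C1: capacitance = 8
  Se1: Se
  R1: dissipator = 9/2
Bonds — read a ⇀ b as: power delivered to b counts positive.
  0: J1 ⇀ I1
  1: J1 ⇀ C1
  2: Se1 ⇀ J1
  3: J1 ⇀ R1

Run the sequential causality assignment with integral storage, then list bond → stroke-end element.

b2 →J1  (Se1 fixes effort; stroke away)
b0 →I1  (I1 integral (f out))
b1 →J1  (1-jn J1 has f-setter on 0)
b3 →J1  (J1: bond 0 brought flow, rest push out)

β0 |I1
β1 |J1
β2 |J1
β3 |J1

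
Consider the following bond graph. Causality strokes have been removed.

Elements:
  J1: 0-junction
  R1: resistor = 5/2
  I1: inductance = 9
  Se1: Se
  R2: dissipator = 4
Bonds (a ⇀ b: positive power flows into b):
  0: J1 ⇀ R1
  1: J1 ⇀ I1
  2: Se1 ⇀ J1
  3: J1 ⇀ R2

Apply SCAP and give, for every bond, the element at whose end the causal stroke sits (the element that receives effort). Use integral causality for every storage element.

bond 0 →R1
bond 1 →I1
bond 2 →J1
bond 3 →R2

bond 2 stroke at J1  (Se1 fixes effort; stroke away)
bond 0 stroke at R1  (J1: bond 2 brought effort, rest push out)
bond 1 stroke at I1  (J1 effort already set via bond 2)
bond 3 stroke at R2  (0-jn J1 has e-setter on 2)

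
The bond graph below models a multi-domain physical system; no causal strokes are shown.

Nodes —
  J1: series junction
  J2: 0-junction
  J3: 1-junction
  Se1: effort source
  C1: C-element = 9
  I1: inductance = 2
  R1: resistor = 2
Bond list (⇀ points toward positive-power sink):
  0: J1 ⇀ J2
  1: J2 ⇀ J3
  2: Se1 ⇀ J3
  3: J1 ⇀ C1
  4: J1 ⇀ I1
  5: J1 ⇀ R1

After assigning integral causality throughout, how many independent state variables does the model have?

2  (C1, I1 all integral)

bond 2 |J3  (Se1 (Se) sets effort on bond)
bond 1 |J2  (J3 needs exactly one f-in)
bond 0 |J1  (J2: bond 1 brought effort, rest push out)
bond 3 |J1  (prefer integral on C1)
bond 4 |I1  (I1: I, integral causality)
bond 5 |J1  (J1: bond 4 brought flow, rest push out)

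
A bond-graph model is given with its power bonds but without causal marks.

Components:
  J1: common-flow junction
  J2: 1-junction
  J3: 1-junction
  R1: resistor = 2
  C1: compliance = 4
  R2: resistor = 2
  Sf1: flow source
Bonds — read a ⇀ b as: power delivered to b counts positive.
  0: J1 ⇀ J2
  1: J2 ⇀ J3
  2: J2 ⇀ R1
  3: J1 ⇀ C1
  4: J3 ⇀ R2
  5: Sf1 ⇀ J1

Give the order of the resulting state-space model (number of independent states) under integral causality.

1  (C1 all integral)

β5 stroke at Sf1  (source Sf1 imposes f)
β0 stroke at J1  (common-f at J1 fixed by 5)
β3 stroke at J1  (J1 flow already set via bond 5)
β1 stroke at J2  (1-jn J2 has f-setter on 0)
β2 stroke at J2  (J2: bond 0 brought flow, rest push out)
β4 stroke at J3  (J3: bond 1 brought flow, rest push out)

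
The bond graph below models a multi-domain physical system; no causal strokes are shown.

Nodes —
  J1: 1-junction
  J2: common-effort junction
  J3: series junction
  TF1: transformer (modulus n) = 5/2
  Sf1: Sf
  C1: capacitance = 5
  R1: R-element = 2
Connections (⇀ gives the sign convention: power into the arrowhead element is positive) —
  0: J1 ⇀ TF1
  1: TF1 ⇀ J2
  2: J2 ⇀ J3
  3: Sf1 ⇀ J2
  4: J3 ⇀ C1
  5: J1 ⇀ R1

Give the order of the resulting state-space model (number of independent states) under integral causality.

#3 stroke at Sf1  (Sf1 (Sf) sets flow on bond)
#4 stroke at J3  (C1 integral (e out))
#2 stroke at J2  (only one flow-in slot at J3)
#1 stroke at TF1  (J2: bond 2 brought effort, rest push out)
#0 stroke at J1  (TF1 one-in-one-out from 1)
#5 stroke at R1  (J1: last free bond brings flow in)

1  (C1 all integral)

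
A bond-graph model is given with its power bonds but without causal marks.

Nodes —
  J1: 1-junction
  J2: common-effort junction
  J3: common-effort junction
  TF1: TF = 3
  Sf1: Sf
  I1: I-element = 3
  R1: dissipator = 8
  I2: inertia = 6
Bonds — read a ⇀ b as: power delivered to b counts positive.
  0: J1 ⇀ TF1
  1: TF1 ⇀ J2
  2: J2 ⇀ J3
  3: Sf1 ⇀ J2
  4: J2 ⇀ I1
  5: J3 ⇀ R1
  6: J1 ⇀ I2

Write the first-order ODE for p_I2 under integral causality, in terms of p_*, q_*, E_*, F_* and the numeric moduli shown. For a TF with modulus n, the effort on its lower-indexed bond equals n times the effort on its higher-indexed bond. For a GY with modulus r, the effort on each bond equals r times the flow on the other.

bond 3 |Sf1  (Sf1 (Sf) sets flow on bond)
bond 4 |I1  (prefer integral on I1)
bond 6 |I2  (I2 outputs flow p/I2)
bond 0 |J1  (J1 flow already set via bond 6)
bond 1 |TF1  (through TF1, causality passes straight; one stroke at TF1)
bond 2 |J2  (J2 needs exactly one e-in)
bond 5 |J3  (only one effort-in slot at J3)

dp_I2/dt = -24*F_Sf1 + 8*p_I1 - 12*p_I2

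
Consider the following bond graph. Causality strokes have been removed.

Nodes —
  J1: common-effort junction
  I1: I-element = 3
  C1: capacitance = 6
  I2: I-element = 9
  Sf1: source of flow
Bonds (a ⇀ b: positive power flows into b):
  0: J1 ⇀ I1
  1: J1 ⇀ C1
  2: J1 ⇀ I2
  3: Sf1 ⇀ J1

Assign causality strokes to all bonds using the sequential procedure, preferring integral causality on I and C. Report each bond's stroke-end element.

b0 |I1
b1 |J1
b2 |I2
b3 |Sf1

#3 stroke→Sf1  (Sf1: flow source, stroke at near end)
#0 stroke→I1  (prefer integral on I1)
#1 stroke→J1  (C1: C, integral causality)
#2 stroke→I2  (J1: bond 1 brought effort, rest push out)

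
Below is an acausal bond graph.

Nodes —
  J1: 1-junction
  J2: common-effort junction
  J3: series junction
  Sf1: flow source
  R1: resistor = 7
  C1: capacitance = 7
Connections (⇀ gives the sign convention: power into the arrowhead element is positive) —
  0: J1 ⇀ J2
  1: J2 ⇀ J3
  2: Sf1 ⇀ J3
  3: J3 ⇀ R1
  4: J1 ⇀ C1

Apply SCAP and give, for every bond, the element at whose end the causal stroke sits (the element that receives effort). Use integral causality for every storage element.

bond 0 →J2
bond 1 →J3
bond 2 →Sf1
bond 3 →J3
bond 4 →J1

bond 2 stroke→Sf1  (Sf1 (Sf) sets flow on bond)
bond 1 stroke→J3  (J3: bond 2 brought flow, rest push out)
bond 3 stroke→J3  (common-f at J3 fixed by 2)
bond 0 stroke→J2  (only one effort-in slot at J2)
bond 4 stroke→J1  (common-f at J1 fixed by 0)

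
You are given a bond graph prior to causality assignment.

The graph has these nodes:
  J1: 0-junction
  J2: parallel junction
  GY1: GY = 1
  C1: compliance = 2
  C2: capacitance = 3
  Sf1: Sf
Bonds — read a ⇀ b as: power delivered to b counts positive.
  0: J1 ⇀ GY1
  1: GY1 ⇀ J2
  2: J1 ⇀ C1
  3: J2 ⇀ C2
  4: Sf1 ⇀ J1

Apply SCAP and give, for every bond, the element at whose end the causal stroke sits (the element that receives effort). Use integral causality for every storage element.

bond 4 stroke→Sf1  (Sf1: flow source, stroke at near end)
bond 2 stroke→J1  (prefer integral on C1)
bond 0 stroke→GY1  (J1 effort already set via bond 2)
bond 1 stroke→GY1  (GY GY1: same side as bond 0)
bond 3 stroke→J2  (J2 needs exactly one e-in)

#0 |GY1
#1 |GY1
#2 |J1
#3 |J2
#4 |Sf1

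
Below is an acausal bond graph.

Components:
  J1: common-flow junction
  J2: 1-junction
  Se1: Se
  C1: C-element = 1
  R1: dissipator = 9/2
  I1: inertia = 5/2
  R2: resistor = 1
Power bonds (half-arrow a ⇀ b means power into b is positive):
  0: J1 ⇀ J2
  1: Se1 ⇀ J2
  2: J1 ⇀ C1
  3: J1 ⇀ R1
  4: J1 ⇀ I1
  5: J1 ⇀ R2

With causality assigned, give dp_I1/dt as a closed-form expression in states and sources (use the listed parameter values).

β1 stroke→J2  (Se1 fixes effort; stroke away)
β0 stroke→J1  (closing 1-jn rule on J2)
β2 stroke→J1  (prefer integral on C1)
β4 stroke→I1  (I1 integral (f out))
β3 stroke→J1  (1-jn J1 has f-setter on 4)
β5 stroke→J1  (1-jn J1 has f-setter on 4)

dp_I1/dt = E_Se1 - 11*p_I1/5 - q_C1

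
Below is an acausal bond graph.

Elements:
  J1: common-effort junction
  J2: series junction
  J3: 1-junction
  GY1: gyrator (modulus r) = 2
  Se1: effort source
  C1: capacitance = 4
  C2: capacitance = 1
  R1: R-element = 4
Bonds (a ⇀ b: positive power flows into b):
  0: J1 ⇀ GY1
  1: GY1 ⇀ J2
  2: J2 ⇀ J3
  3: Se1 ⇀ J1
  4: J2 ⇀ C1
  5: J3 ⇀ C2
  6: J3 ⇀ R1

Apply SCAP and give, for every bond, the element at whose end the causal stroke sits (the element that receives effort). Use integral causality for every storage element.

β3 |J1  (source Se1 imposes e)
β0 |GY1  (0-jn J1 has e-setter on 3)
β1 |GY1  (through GY1, causality inverts; strokes same side of GY1)
β2 |J2  (common-f at J2 fixed by 1)
β4 |J2  (1-jn J2 has f-setter on 1)
β5 |J3  (J3 flow already set via bond 2)
β6 |J3  (J3 flow already set via bond 2)

#0 stroke at GY1
#1 stroke at GY1
#2 stroke at J2
#3 stroke at J1
#4 stroke at J2
#5 stroke at J3
#6 stroke at J3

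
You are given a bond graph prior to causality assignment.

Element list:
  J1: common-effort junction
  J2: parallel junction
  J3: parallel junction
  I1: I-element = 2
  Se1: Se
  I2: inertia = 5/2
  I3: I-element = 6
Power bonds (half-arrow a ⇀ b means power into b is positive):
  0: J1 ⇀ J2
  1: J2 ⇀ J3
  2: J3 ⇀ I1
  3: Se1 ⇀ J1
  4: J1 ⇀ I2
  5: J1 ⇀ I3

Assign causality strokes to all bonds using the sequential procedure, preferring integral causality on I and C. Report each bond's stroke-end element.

b0 stroke at J2
b1 stroke at J3
b2 stroke at I1
b3 stroke at J1
b4 stroke at I2
b5 stroke at I3

bond 3 stroke→J1  (source Se1 imposes e)
bond 0 stroke→J2  (J1: bond 3 brought effort, rest push out)
bond 4 stroke→I2  (common-e at J1 fixed by 3)
bond 5 stroke→I3  (J1: bond 3 brought effort, rest push out)
bond 1 stroke→J3  (0-jn J2 has e-setter on 0)
bond 2 stroke→I1  (common-e at J3 fixed by 1)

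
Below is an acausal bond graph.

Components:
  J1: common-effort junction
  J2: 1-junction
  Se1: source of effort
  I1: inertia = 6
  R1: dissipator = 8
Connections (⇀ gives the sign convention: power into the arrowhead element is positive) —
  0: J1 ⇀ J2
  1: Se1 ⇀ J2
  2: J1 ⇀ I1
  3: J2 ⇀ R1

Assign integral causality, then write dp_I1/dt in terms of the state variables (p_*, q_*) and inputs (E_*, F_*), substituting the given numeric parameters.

dp_I1/dt = -E_Se1 - 4*p_I1/3

b1 →J2  (Se1: effort source, stroke at far end)
b2 →I1  (I1 outputs flow p/I1)
b0 →J1  (only one effort-in slot at J1)
b3 →J2  (common-f at J2 fixed by 0)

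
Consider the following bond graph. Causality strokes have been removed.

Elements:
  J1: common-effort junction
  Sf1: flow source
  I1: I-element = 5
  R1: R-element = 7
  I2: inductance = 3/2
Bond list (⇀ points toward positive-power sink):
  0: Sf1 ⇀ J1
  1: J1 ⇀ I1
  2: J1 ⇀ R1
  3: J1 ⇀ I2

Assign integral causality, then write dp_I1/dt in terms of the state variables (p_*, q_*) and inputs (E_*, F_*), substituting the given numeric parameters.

β0 stroke at Sf1  (Sf1 (Sf) sets flow on bond)
β1 stroke at I1  (I1 outputs flow p/I1)
β3 stroke at I2  (prefer integral on I2)
β2 stroke at J1  (only one effort-in slot at J1)

dp_I1/dt = 7*F_Sf1 - 7*p_I1/5 - 14*p_I2/3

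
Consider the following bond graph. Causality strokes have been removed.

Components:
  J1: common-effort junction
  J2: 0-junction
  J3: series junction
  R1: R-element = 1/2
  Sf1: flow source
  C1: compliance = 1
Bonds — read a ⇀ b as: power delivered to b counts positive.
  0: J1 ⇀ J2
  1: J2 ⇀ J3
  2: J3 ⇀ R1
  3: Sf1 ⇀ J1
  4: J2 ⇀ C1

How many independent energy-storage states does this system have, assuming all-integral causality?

1  (C1 all integral)

bond 3 stroke at Sf1  (Sf1: flow source, stroke at near end)
bond 0 stroke at J1  (closing 0-jn rule on J1)
bond 4 stroke at J2  (C1 integral (e out))
bond 1 stroke at J3  (J2: bond 4 brought effort, rest push out)
bond 2 stroke at R1  (only one flow-in slot at J3)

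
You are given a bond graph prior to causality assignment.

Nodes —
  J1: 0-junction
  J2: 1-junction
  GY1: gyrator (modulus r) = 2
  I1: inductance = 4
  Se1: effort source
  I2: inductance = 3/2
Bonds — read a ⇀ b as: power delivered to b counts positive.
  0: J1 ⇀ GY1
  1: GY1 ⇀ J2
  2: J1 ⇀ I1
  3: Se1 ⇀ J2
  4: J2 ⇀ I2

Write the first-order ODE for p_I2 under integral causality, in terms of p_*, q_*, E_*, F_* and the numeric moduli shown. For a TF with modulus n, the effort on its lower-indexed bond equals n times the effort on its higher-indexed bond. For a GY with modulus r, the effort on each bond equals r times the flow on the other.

β3 →J2  (Se1 fixes effort; stroke away)
β2 →I1  (I1 integral (f out))
β0 →J1  (J1 needs exactly one e-in)
β1 →J2  (through GY1, causality inverts; strokes same side of GY1)
β4 →I2  (J2: last free bond brings flow in)

dp_I2/dt = E_Se1 - p_I1/2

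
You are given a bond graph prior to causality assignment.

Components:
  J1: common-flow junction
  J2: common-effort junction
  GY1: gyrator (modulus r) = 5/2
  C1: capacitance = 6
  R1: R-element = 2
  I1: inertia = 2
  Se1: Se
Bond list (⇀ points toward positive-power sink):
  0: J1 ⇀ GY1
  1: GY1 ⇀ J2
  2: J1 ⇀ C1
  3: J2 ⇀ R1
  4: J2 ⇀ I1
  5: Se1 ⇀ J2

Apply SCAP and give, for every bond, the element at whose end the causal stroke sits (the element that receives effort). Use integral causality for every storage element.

β5 stroke at J2  (source Se1 imposes e)
β1 stroke at GY1  (0-jn J2 has e-setter on 5)
β3 stroke at R1  (J2 effort already set via bond 5)
β4 stroke at I1  (0-jn J2 has e-setter on 5)
β0 stroke at GY1  (GY1: gyrator matches bond 1)
β2 stroke at J1  (1-jn J1 has f-setter on 0)

b0 stroke→GY1
b1 stroke→GY1
b2 stroke→J1
b3 stroke→R1
b4 stroke→I1
b5 stroke→J2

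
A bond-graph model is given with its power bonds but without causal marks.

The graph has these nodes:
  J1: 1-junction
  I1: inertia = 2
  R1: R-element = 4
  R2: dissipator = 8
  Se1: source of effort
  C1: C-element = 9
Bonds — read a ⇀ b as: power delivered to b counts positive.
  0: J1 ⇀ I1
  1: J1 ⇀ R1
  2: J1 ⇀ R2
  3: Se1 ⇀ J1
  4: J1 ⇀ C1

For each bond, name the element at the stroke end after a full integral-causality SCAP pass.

bond 0 stroke at I1
bond 1 stroke at J1
bond 2 stroke at J1
bond 3 stroke at J1
bond 4 stroke at J1

β3 |J1  (source Se1 imposes e)
β0 |I1  (I1: I, integral causality)
β1 |J1  (common-f at J1 fixed by 0)
β2 |J1  (1-jn J1 has f-setter on 0)
β4 |J1  (J1 flow already set via bond 0)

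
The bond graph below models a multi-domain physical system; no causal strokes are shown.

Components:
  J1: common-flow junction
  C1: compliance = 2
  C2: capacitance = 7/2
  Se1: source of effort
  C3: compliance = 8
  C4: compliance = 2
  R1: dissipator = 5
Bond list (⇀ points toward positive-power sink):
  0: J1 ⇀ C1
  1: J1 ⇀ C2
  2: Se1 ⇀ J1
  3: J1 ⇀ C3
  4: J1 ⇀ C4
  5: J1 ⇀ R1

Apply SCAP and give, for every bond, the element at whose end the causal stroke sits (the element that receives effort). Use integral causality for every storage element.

#0 stroke at J1
#1 stroke at J1
#2 stroke at J1
#3 stroke at J1
#4 stroke at J1
#5 stroke at R1

bond 2 |J1  (source Se1 imposes e)
bond 0 |J1  (C1 integral (e out))
bond 1 |J1  (C2 outputs effort q/C2)
bond 3 |J1  (C3: C, integral causality)
bond 4 |J1  (prefer integral on C4)
bond 5 |R1  (J1 needs exactly one f-in)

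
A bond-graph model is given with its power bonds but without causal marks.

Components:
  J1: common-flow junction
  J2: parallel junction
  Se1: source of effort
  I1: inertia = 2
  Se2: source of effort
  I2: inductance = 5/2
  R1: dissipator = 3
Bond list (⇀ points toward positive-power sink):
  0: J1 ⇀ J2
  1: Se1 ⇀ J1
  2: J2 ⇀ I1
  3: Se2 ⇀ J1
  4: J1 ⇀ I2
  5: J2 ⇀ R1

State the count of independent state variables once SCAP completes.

bond 1 stroke at J1  (Se1 fixes effort; stroke away)
bond 3 stroke at J1  (source Se2 imposes e)
bond 2 stroke at I1  (I1 integral (f out))
bond 4 stroke at I2  (prefer integral on I2)
bond 0 stroke at J1  (J1: bond 4 brought flow, rest push out)
bond 5 stroke at J2  (only one effort-in slot at J2)

2  (I1, I2 all integral)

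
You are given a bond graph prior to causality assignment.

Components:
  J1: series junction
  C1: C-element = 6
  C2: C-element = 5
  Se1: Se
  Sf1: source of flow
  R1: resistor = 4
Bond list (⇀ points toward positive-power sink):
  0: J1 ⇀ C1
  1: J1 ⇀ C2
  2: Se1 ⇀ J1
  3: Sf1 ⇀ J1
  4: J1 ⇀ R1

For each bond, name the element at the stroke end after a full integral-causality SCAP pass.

#0 |J1
#1 |J1
#2 |J1
#3 |Sf1
#4 |J1

#2 →J1  (Se1 fixes effort; stroke away)
#3 →Sf1  (Sf1: flow source, stroke at near end)
#0 →J1  (common-f at J1 fixed by 3)
#1 →J1  (J1 flow already set via bond 3)
#4 →J1  (1-jn J1 has f-setter on 3)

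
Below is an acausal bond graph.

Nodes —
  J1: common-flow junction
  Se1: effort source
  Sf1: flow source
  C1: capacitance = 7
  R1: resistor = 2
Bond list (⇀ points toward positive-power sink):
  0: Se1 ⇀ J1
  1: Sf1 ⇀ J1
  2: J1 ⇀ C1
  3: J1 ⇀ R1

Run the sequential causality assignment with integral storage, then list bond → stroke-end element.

b0 |J1  (Se1 fixes effort; stroke away)
b1 |Sf1  (source Sf1 imposes f)
b2 |J1  (J1 flow already set via bond 1)
b3 |J1  (J1: bond 1 brought flow, rest push out)

b0 →J1
b1 →Sf1
b2 →J1
b3 →J1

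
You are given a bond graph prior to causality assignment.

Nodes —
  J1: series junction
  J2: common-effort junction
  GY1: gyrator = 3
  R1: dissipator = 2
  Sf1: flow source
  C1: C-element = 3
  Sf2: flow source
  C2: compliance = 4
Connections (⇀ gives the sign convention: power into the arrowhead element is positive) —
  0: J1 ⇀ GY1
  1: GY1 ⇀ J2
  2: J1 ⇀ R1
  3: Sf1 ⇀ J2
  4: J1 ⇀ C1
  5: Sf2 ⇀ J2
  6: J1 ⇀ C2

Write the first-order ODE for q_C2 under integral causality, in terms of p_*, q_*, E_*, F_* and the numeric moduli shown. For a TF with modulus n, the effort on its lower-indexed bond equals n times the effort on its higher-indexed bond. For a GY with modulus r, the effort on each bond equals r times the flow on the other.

bond 3 stroke→Sf1  (Sf1 (Sf) sets flow on bond)
bond 5 stroke→Sf2  (Sf2 fixes flow; stroke at Sf2)
bond 1 stroke→J2  (closing 0-jn rule on J2)
bond 0 stroke→J1  (GY GY1: same side as bond 1)
bond 4 stroke→J1  (C1: C, integral causality)
bond 6 stroke→J1  (C2 integral (e out))
bond 2 stroke→R1  (J1 needs exactly one f-in)

dq_C2/dt = 3*F_Sf1/2 + 3*F_Sf2/2 - q_C1/6 - q_C2/8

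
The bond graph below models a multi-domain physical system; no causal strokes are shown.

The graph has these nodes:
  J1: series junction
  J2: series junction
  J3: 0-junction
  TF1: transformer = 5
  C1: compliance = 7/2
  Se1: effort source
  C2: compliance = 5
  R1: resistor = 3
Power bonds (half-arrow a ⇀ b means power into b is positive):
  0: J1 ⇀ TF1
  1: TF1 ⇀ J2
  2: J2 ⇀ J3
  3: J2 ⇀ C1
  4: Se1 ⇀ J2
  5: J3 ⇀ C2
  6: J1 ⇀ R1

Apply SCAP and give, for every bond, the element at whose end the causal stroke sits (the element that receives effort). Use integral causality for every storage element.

b4 |J2  (Se1: effort source, stroke at far end)
b3 |J2  (prefer integral on C1)
b5 |J3  (C2 outputs effort q/C2)
b2 |J2  (J3 effort already set via bond 5)
b1 |TF1  (only one flow-in slot at J2)
b0 |J1  (TF1: transformer flips bond 1)
b6 |R1  (only one flow-in slot at J1)

β0 |J1
β1 |TF1
β2 |J2
β3 |J2
β4 |J2
β5 |J3
β6 |R1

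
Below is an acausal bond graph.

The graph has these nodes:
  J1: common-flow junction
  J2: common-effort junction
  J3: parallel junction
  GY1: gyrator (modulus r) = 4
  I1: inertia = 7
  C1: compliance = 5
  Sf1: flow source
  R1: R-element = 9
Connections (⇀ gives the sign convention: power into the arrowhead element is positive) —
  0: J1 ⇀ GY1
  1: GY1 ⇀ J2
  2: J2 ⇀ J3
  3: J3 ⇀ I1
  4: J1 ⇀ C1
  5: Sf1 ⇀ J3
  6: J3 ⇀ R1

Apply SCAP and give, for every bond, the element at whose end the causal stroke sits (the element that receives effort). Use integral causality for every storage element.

bond 0 stroke→GY1
bond 1 stroke→GY1
bond 2 stroke→J2
bond 3 stroke→I1
bond 4 stroke→J1
bond 5 stroke→Sf1
bond 6 stroke→J3

b5 →Sf1  (Sf1: flow source, stroke at near end)
b3 →I1  (I1: I, integral causality)
b4 →J1  (prefer integral on C1)
b0 →GY1  (only one flow-in slot at J1)
b1 →GY1  (through GY1, causality inverts; strokes same side of GY1)
b2 →J2  (closing 0-jn rule on J2)
b6 →J3  (closing 0-jn rule on J3)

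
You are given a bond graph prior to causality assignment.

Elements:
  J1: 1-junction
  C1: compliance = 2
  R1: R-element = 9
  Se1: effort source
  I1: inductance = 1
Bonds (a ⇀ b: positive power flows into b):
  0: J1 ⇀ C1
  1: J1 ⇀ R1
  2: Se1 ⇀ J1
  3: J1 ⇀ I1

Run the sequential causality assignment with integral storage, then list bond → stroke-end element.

b0 |J1
b1 |J1
b2 |J1
b3 |I1

bond 2 |J1  (Se1 fixes effort; stroke away)
bond 0 |J1  (C1 outputs effort q/C1)
bond 3 |I1  (I1 integral (f out))
bond 1 |J1  (common-f at J1 fixed by 3)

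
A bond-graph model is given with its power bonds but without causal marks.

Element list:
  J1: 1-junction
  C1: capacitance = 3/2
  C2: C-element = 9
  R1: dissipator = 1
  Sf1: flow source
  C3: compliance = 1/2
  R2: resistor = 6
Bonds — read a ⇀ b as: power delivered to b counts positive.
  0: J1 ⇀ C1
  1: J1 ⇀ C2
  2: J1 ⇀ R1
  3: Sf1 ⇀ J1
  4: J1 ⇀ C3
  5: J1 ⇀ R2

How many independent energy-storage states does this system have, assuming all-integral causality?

bond 3 stroke at Sf1  (Sf1 fixes flow; stroke at Sf1)
bond 0 stroke at J1  (1-jn J1 has f-setter on 3)
bond 1 stroke at J1  (common-f at J1 fixed by 3)
bond 2 stroke at J1  (1-jn J1 has f-setter on 3)
bond 4 stroke at J1  (J1: bond 3 brought flow, rest push out)
bond 5 stroke at J1  (J1 flow already set via bond 3)

3  (C1, C2, C3 all integral)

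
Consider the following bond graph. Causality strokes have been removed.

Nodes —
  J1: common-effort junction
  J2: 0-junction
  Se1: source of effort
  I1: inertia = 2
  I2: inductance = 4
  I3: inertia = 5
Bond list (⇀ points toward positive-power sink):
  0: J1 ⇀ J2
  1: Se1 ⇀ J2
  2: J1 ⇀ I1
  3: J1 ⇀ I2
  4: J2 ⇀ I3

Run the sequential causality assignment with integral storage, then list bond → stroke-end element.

#1 |J2  (Se1: effort source, stroke at far end)
#0 |J1  (J2 effort already set via bond 1)
#4 |I3  (J2: bond 1 brought effort, rest push out)
#2 |I1  (0-jn J1 has e-setter on 0)
#3 |I2  (J1: bond 0 brought effort, rest push out)

#0 →J1
#1 →J2
#2 →I1
#3 →I2
#4 →I3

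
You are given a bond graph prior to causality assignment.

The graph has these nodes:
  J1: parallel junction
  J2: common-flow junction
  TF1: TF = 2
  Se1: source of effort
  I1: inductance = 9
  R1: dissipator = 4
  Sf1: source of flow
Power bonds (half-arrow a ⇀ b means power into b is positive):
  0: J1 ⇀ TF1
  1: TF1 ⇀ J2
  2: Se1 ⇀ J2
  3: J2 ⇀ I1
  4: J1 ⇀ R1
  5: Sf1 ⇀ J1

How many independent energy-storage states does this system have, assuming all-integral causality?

#2 stroke at J2  (Se1 fixes effort; stroke away)
#5 stroke at Sf1  (Sf1 (Sf) sets flow on bond)
#3 stroke at I1  (prefer integral on I1)
#1 stroke at J2  (1-jn J2 has f-setter on 3)
#0 stroke at TF1  (through TF1, causality passes straight; one stroke at TF1)
#4 stroke at J1  (J1: last free bond brings effort in)

1  (I1 all integral)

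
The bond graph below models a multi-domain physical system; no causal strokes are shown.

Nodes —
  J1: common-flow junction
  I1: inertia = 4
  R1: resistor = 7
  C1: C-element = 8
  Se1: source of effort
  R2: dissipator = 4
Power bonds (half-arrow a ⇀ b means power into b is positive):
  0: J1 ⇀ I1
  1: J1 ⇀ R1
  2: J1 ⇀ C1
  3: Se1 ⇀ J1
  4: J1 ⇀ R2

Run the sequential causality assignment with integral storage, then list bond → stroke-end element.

#3 stroke→J1  (Se1 fixes effort; stroke away)
#0 stroke→I1  (prefer integral on I1)
#1 stroke→J1  (1-jn J1 has f-setter on 0)
#2 stroke→J1  (J1: bond 0 brought flow, rest push out)
#4 stroke→J1  (J1 flow already set via bond 0)

b0 stroke→I1
b1 stroke→J1
b2 stroke→J1
b3 stroke→J1
b4 stroke→J1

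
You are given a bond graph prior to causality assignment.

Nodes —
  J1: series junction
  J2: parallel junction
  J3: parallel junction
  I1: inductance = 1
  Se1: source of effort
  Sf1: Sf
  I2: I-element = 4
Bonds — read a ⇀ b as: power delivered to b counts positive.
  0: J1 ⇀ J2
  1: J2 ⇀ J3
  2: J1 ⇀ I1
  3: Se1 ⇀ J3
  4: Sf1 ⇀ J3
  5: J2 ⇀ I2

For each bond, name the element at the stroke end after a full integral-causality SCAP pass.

#0 →J1
#1 →J2
#2 →I1
#3 →J3
#4 →Sf1
#5 →I2

bond 3 stroke→J3  (Se1: effort source, stroke at far end)
bond 4 stroke→Sf1  (Sf1 (Sf) sets flow on bond)
bond 1 stroke→J2  (J3 effort already set via bond 3)
bond 0 stroke→J1  (J2: bond 1 brought effort, rest push out)
bond 5 stroke→I2  (J2 effort already set via bond 1)
bond 2 stroke→I1  (closing 1-jn rule on J1)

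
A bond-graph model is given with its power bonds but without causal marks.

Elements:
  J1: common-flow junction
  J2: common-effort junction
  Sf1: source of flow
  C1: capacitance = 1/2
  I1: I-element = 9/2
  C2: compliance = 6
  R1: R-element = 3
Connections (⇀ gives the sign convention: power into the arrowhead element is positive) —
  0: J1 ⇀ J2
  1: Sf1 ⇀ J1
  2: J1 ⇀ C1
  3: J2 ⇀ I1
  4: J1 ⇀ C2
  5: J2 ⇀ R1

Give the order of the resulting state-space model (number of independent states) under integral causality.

β1 stroke at Sf1  (source Sf1 imposes f)
β0 stroke at J1  (J1: bond 1 brought flow, rest push out)
β2 stroke at J1  (1-jn J1 has f-setter on 1)
β4 stroke at J1  (common-f at J1 fixed by 1)
β3 stroke at I1  (prefer integral on I1)
β5 stroke at J2  (J2: last free bond brings effort in)

3  (C1, C2, I1 all integral)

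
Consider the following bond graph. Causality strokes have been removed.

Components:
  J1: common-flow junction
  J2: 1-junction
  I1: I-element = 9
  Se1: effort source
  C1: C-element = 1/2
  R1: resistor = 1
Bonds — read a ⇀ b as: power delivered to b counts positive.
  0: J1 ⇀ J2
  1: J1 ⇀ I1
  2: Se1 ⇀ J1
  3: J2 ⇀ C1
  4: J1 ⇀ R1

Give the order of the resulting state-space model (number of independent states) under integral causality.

#2 |J1  (Se1: effort source, stroke at far end)
#1 |I1  (prefer integral on I1)
#0 |J1  (1-jn J1 has f-setter on 1)
#4 |J1  (J1: bond 1 brought flow, rest push out)
#3 |J2  (1-jn J2 has f-setter on 0)

2  (C1, I1 all integral)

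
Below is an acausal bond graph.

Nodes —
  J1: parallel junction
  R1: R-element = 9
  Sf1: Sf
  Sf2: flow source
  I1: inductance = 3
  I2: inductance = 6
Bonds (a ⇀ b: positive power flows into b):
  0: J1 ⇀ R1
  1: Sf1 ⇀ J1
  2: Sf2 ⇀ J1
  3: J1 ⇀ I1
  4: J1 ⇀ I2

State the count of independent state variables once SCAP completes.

2  (I1, I2 all integral)

b1 stroke at Sf1  (Sf1 fixes flow; stroke at Sf1)
b2 stroke at Sf2  (Sf2 fixes flow; stroke at Sf2)
b3 stroke at I1  (prefer integral on I1)
b4 stroke at I2  (prefer integral on I2)
b0 stroke at J1  (closing 0-jn rule on J1)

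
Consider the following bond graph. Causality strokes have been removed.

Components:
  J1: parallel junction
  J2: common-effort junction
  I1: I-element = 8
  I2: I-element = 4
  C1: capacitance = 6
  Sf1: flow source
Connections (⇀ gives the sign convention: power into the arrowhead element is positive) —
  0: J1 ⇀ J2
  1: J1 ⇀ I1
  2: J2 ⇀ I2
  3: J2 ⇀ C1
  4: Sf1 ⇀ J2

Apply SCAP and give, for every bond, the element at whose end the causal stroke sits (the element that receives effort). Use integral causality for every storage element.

β0 →J1
β1 →I1
β2 →I2
β3 →J2
β4 →Sf1

β4 stroke→Sf1  (Sf1 (Sf) sets flow on bond)
β1 stroke→I1  (I1 outputs flow p/I1)
β0 stroke→J1  (only one effort-in slot at J1)
β2 stroke→I2  (I2 integral (f out))
β3 stroke→J2  (closing 0-jn rule on J2)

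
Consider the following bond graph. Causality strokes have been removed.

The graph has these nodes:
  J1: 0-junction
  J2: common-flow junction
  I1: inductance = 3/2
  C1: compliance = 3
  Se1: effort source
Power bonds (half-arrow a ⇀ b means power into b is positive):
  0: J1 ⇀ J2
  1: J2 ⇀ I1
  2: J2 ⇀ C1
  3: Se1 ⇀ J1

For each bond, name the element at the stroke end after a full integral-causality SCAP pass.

bond 0 stroke at J2
bond 1 stroke at I1
bond 2 stroke at J2
bond 3 stroke at J1

bond 3 stroke at J1  (Se1 (Se) sets effort on bond)
bond 0 stroke at J2  (J1: bond 3 brought effort, rest push out)
bond 1 stroke at I1  (I1 integral (f out))
bond 2 stroke at J2  (common-f at J2 fixed by 1)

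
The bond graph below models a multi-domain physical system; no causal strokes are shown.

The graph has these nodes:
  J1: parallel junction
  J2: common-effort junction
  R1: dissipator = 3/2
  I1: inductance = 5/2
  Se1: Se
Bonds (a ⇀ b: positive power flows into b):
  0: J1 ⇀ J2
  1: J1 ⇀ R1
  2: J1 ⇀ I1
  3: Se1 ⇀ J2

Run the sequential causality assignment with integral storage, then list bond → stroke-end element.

#3 |J2  (source Se1 imposes e)
#0 |J1  (0-jn J2 has e-setter on 3)
#1 |R1  (J1 effort already set via bond 0)
#2 |I1  (common-e at J1 fixed by 0)

#0 stroke at J1
#1 stroke at R1
#2 stroke at I1
#3 stroke at J2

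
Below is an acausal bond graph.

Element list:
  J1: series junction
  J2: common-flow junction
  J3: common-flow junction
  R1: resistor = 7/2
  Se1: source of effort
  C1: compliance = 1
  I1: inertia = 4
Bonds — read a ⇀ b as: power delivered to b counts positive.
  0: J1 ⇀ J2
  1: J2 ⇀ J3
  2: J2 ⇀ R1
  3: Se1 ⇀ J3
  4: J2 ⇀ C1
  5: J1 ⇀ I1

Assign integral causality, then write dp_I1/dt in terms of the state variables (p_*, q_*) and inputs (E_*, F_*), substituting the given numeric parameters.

β3 |J3  (Se1: effort source, stroke at far end)
β1 |J2  (J3: last free bond brings flow in)
β4 |J2  (C1: C, integral causality)
β5 |I1  (I1 integral (f out))
β0 |J1  (J1: bond 5 brought flow, rest push out)
β2 |J2  (common-f at J2 fixed by 0)

dp_I1/dt = E_Se1 - 7*p_I1/8 - q_C1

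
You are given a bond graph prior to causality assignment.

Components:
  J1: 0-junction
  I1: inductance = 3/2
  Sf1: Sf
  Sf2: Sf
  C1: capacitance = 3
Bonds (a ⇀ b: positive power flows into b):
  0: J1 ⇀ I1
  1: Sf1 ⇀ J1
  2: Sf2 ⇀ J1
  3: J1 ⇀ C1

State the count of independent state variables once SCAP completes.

β1 stroke at Sf1  (Sf1: flow source, stroke at near end)
β2 stroke at Sf2  (Sf2: flow source, stroke at near end)
β0 stroke at I1  (prefer integral on I1)
β3 stroke at J1  (J1: last free bond brings effort in)

2  (C1, I1 all integral)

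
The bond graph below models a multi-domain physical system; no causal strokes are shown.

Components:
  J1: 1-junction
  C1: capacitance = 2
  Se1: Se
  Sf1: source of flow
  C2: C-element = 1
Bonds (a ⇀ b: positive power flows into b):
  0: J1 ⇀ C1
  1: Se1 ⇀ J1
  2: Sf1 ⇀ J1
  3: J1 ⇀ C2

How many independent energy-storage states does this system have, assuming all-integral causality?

#1 stroke at J1  (Se1: effort source, stroke at far end)
#2 stroke at Sf1  (Sf1 (Sf) sets flow on bond)
#0 stroke at J1  (1-jn J1 has f-setter on 2)
#3 stroke at J1  (common-f at J1 fixed by 2)

2  (C1, C2 all integral)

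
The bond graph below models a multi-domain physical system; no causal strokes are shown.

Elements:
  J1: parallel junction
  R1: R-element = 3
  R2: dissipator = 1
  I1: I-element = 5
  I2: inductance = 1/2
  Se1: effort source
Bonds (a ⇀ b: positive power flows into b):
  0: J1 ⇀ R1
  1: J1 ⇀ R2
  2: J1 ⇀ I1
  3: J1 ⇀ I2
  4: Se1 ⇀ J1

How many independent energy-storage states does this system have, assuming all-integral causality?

2  (I1, I2 all integral)

bond 4 stroke→J1  (Se1: effort source, stroke at far end)
bond 0 stroke→R1  (J1: bond 4 brought effort, rest push out)
bond 1 stroke→R2  (common-e at J1 fixed by 4)
bond 2 stroke→I1  (J1: bond 4 brought effort, rest push out)
bond 3 stroke→I2  (common-e at J1 fixed by 4)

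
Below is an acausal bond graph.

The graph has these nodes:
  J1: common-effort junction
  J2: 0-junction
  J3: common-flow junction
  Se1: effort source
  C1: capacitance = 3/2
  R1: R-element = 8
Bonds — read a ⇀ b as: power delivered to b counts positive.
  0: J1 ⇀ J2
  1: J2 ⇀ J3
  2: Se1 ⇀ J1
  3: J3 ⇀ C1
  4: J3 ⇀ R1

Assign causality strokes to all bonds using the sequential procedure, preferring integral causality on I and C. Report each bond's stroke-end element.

#0 →J2
#1 →J3
#2 →J1
#3 →J3
#4 →R1

#2 |J1  (Se1 fixes effort; stroke away)
#0 |J2  (0-jn J1 has e-setter on 2)
#1 |J3  (common-e at J2 fixed by 0)
#3 |J3  (prefer integral on C1)
#4 |R1  (only one flow-in slot at J3)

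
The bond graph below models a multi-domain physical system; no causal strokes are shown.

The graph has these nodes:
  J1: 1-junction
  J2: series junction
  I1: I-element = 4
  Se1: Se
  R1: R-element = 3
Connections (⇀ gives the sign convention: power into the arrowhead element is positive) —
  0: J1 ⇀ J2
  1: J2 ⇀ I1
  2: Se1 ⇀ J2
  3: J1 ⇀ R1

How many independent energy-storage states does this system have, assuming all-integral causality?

1  (I1 all integral)

bond 2 stroke at J2  (Se1 (Se) sets effort on bond)
bond 1 stroke at I1  (I1: I, integral causality)
bond 0 stroke at J2  (J2 flow already set via bond 1)
bond 3 stroke at J1  (J1 flow already set via bond 0)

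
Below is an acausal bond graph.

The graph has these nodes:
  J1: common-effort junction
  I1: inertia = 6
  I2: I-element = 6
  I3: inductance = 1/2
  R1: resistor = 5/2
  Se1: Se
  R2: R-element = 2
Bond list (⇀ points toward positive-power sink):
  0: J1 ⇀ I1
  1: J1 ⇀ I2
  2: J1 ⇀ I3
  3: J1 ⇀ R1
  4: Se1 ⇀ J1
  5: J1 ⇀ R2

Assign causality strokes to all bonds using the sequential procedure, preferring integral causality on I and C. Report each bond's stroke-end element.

#0 stroke at I1
#1 stroke at I2
#2 stroke at I3
#3 stroke at R1
#4 stroke at J1
#5 stroke at R2

bond 4 →J1  (Se1 (Se) sets effort on bond)
bond 0 →I1  (J1 effort already set via bond 4)
bond 1 →I2  (0-jn J1 has e-setter on 4)
bond 2 →I3  (0-jn J1 has e-setter on 4)
bond 3 →R1  (J1: bond 4 brought effort, rest push out)
bond 5 →R2  (0-jn J1 has e-setter on 4)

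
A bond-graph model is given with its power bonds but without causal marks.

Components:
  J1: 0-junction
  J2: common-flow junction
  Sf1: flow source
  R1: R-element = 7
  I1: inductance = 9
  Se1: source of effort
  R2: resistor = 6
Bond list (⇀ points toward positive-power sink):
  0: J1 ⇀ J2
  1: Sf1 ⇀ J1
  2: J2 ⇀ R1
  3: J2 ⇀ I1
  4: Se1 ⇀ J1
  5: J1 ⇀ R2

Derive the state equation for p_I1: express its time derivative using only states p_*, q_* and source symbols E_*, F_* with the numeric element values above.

b1 →Sf1  (Sf1 fixes flow; stroke at Sf1)
b4 →J1  (Se1: effort source, stroke at far end)
b0 →J2  (0-jn J1 has e-setter on 4)
b5 →R2  (J1: bond 4 brought effort, rest push out)
b3 →I1  (I1 outputs flow p/I1)
b2 →J2  (J2: bond 3 brought flow, rest push out)

dp_I1/dt = E_Se1 - 7*p_I1/9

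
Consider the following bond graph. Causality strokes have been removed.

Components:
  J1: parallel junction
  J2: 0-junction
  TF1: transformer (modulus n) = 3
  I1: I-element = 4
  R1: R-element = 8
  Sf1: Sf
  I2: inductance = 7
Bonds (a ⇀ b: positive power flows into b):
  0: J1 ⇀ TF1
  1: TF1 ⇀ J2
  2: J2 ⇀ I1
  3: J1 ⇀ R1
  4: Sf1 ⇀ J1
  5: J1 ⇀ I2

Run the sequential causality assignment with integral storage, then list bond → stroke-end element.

bond 0 →TF1
bond 1 →J2
bond 2 →I1
bond 3 →J1
bond 4 →Sf1
bond 5 →I2

β4 |Sf1  (Sf1 (Sf) sets flow on bond)
β2 |I1  (prefer integral on I1)
β1 |J2  (only one effort-in slot at J2)
β0 |TF1  (through TF1, causality passes straight; one stroke at TF1)
β5 |I2  (I2 outputs flow p/I2)
β3 |J1  (J1 needs exactly one e-in)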